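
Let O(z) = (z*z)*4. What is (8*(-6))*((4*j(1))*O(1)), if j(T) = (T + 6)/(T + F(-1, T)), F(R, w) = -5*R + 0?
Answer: -896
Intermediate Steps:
F(R, w) = -5*R
j(T) = (6 + T)/(5 + T) (j(T) = (T + 6)/(T - 5*(-1)) = (6 + T)/(T + 5) = (6 + T)/(5 + T))
O(z) = 4*z² (O(z) = z²*4 = 4*z²)
(8*(-6))*((4*j(1))*O(1)) = (8*(-6))*((4*((6 + 1)/(5 + 1)))*(4*1²)) = -48*4*(7/6)*4*1 = -48*4*((⅙)*7)*4 = -48*4*(7/6)*4 = -224*4 = -48*56/3 = -896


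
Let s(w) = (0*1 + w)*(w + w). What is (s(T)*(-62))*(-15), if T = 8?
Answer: 119040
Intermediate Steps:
s(w) = 2*w**2 (s(w) = (0 + w)*(2*w) = w*(2*w) = 2*w**2)
(s(T)*(-62))*(-15) = ((2*8**2)*(-62))*(-15) = ((2*64)*(-62))*(-15) = (128*(-62))*(-15) = -7936*(-15) = 119040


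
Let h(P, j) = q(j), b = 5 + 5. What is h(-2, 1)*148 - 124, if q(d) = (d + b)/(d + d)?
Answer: 690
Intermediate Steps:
b = 10
q(d) = (10 + d)/(2*d) (q(d) = (d + 10)/(d + d) = (10 + d)/((2*d)) = (10 + d)*(1/(2*d)) = (10 + d)/(2*d))
h(P, j) = (10 + j)/(2*j)
h(-2, 1)*148 - 124 = ((½)*(10 + 1)/1)*148 - 124 = ((½)*1*11)*148 - 124 = (11/2)*148 - 124 = 814 - 124 = 690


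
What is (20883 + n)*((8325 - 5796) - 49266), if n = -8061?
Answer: -599261814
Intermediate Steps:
(20883 + n)*((8325 - 5796) - 49266) = (20883 - 8061)*((8325 - 5796) - 49266) = 12822*(2529 - 49266) = 12822*(-46737) = -599261814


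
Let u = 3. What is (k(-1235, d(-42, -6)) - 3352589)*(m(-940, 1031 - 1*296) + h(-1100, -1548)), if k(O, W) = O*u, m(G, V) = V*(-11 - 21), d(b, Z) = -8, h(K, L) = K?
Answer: 82631958280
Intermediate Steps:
m(G, V) = -32*V (m(G, V) = V*(-32) = -32*V)
k(O, W) = 3*O (k(O, W) = O*3 = 3*O)
(k(-1235, d(-42, -6)) - 3352589)*(m(-940, 1031 - 1*296) + h(-1100, -1548)) = (3*(-1235) - 3352589)*(-32*(1031 - 1*296) - 1100) = (-3705 - 3352589)*(-32*(1031 - 296) - 1100) = -3356294*(-32*735 - 1100) = -3356294*(-23520 - 1100) = -3356294*(-24620) = 82631958280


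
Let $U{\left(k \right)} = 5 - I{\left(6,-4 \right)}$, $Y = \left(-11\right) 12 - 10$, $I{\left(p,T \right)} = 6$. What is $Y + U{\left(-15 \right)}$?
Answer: $-143$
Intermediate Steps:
$Y = -142$ ($Y = -132 - 10 = -142$)
$U{\left(k \right)} = -1$ ($U{\left(k \right)} = 5 - 6 = -1$)
$Y + U{\left(-15 \right)} = -142 - 1 = -143$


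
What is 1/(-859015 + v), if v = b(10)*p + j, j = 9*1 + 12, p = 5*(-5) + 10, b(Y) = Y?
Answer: -1/859144 ≈ -1.1639e-6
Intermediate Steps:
p = -15 (p = -25 + 10 = -15)
j = 21 (j = 9 + 12 = 21)
v = -129 (v = 10*(-15) + 21 = -150 + 21 = -129)
1/(-859015 + v) = 1/(-859015 - 129) = 1/(-859144) = -1/859144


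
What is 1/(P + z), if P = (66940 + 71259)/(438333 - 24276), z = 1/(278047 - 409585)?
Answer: 6051581074/2019778445 ≈ 2.9962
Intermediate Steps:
z = -1/131538 (z = 1/(-131538) = -1/131538 ≈ -7.6024e-6)
P = 138199/414057 ≈ 0.33377
1/(P + z) = 1/(138199/414057 - 1/131538) = 1/(2019778445/6051581074) = 6051581074/2019778445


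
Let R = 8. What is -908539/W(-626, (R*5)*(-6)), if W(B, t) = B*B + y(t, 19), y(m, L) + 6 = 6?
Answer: -908539/391876 ≈ -2.3184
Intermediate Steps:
y(m, L) = 0 (y(m, L) = -6 + 6 = 0)
W(B, t) = B² (W(B, t) = B*B + 0 = B² + 0 = B²)
-908539/W(-626, (R*5)*(-6)) = -908539/((-626)²) = -908539/391876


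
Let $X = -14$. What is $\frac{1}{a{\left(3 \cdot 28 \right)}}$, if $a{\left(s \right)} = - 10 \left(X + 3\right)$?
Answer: $\frac{1}{110} \approx 0.0090909$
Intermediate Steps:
$a{\left(s \right)} = 110$ ($a{\left(s \right)} = - 10 \left(-14 + 3\right) = \left(-10\right) \left(-11\right) = 110$)
$\frac{1}{a{\left(3 \cdot 28 \right)}} = \frac{1}{110}$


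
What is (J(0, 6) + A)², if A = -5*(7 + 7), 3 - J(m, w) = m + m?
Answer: 4489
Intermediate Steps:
J(m, w) = 3 - 2*m (J(m, w) = 3 - (m + m) = 3 - 2*m)
A = -70 (A = -5*14 = -70)
(J(0, 6) + A)² = ((3 - 2*0) - 70)² = ((3 + 0) - 70)² = (3 - 70)² = (-67)² = 4489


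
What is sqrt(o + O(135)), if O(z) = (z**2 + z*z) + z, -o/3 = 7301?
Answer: sqrt(14682) ≈ 121.17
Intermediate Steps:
o = -21903 (o = -3*7301 = -21903)
O(z) = z + 2*z**2 (O(z) = (z**2 + z**2) + z = 2*z**2 + z = z + 2*z**2)
sqrt(o + O(135)) = sqrt(-21903 + 135*(1 + 2*135)) = sqrt(-21903 + 135*(1 + 270)) = sqrt(-21903 + 135*271) = sqrt(-21903 + 36585) = sqrt(14682)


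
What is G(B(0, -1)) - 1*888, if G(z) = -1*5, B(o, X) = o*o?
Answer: -893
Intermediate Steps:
B(o, X) = o²
G(z) = -5
G(B(0, -1)) - 1*888 = -5 - 1*888 = -5 - 888 = -893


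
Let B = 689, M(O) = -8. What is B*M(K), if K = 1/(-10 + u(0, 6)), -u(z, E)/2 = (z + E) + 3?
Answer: -5512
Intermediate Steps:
u(z, E) = -6 - 2*E - 2*z (u(z, E) = -2*((z + E) + 3) = -2*((E + z) + 3) = -2*(3 + E + z) = -6 - 2*E - 2*z)
K = -1/28 (K = 1/(-10 + (-6 - 2*6 - 2*0)) = 1/(-10 + (-6 - 12 + 0)) = 1/(-10 - 18) = 1/(-28) = -1/28 ≈ -0.035714)
B*M(K) = 689*(-8) = -5512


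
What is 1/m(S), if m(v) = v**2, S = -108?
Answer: 1/11664 ≈ 8.5734e-5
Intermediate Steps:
1/m(S) = 1/((-108)**2) = 1/11664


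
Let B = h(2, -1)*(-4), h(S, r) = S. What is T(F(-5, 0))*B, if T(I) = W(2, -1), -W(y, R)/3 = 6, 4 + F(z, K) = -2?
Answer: 144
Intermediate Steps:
F(z, K) = -6 (F(z, K) = -4 - 2 = -6)
W(y, R) = -18 (W(y, R) = -3*6 = -18)
T(I) = -18
B = -8 (B = 2*(-4) = -8)
T(F(-5, 0))*B = -18*(-8) = 144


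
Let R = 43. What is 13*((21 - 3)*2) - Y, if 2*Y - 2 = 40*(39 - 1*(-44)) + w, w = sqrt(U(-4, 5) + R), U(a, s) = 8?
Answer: -1193 - sqrt(51)/2 ≈ -1196.6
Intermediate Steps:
w = sqrt(51) (w = sqrt(8 + 43) = sqrt(51) ≈ 7.1414)
Y = 1661 + sqrt(51)/2 (Y = 1 + (40*(39 - 1*(-44)) + sqrt(51))/2 = 1 + (40*(39 + 44) + sqrt(51))/2 = 1 + (40*83 + sqrt(51))/2 = 1 + (3320 + sqrt(51))/2 = 1 + (1660 + sqrt(51)/2) = 1661 + sqrt(51)/2 ≈ 1664.6)
13*((21 - 3)*2) - Y = 13*((21 - 3)*2) - (1661 + sqrt(51)/2) = 13*(18*2) + (-1661 - sqrt(51)/2) = 13*36 + (-1661 - sqrt(51)/2) = 468 + (-1661 - sqrt(51)/2) = -1193 - sqrt(51)/2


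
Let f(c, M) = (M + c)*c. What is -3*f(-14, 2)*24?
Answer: -12096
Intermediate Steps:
f(c, M) = c*(M + c)
-3*f(-14, 2)*24 = -(-42)*(2 - 14)*24 = -(-42)*(-12)*24 = -3*168*24 = -504*24 = -12096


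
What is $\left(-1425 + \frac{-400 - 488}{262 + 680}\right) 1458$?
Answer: $- \frac{326406834}{157} \approx -2.079 \cdot 10^{6}$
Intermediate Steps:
$\left(-1425 + \frac{-400 - 488}{262 + 680}\right) 1458 = \left(-1425 - \frac{888}{942}\right) 1458 = \left(-1425 - \frac{148}{157}\right) 1458 = \left(- \frac{223873}{157}\right) 1458 = - \frac{326406834}{157}$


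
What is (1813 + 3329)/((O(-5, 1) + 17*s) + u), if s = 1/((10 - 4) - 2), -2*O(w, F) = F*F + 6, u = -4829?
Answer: -20568/19313 ≈ -1.0650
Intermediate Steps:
O(w, F) = -3 - F²/2 (O(w, F) = -(F*F + 6)/2 = -(F² + 6)/2 = -(6 + F²)/2 = -3 - F²/2)
s = ¼ (s = 1/(6 - 2) = 1/4 = ¼ ≈ 0.25000)
(1813 + 3329)/((O(-5, 1) + 17*s) + u) = (1813 + 3329)/(((-3 - ½*1²) + 17*(¼)) - 4829) = 5142/(((-3 - ½*1) + 17/4) - 4829) = 5142/(((-3 - ½) + 17/4) - 4829) = 5142/((-7/2 + 17/4) - 4829) = 5142/(¾ - 4829) = 5142/(-19313/4) = 5142*(-4/19313) = -20568/19313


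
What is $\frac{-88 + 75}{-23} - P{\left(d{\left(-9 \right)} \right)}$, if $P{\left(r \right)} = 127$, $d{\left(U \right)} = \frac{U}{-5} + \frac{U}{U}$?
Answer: $- \frac{2908}{23} \approx -126.43$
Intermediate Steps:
$d{\left(U \right)} = 1 - \frac{U}{5}$ ($d{\left(U \right)} = U \left(- \frac{1}{5}\right) + 1 = - \frac{U}{5} + 1 = 1 - \frac{U}{5}$)
$\frac{-88 + 75}{-23} - P{\left(d{\left(-9 \right)} \right)} = \frac{-88 + 75}{-23} - 127 = \left(- \frac{1}{23}\right) \left(-13\right) - 127 = \frac{13}{23} - 127 = - \frac{2908}{23}$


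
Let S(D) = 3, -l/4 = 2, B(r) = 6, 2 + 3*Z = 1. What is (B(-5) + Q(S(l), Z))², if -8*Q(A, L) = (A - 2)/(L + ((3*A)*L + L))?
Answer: 281961/7744 ≈ 36.410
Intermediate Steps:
Z = -⅓ (Z = -⅔ + (⅓)*1 = -⅔ + ⅓ = -⅓ ≈ -0.33333)
l = -8 (l = -4*2 = -8)
Q(A, L) = -(-2 + A)/(8*(2*L + 3*A*L)) (Q(A, L) = -(A - 2)/(8*(L + ((3*A)*L + L))) = -(-2 + A)/(8*(L + (3*A*L + L))) = -(-2 + A)/(8*(L + (L + 3*A*L))) = -(-2 + A)/(8*(2*L + 3*A*L)))
(B(-5) + Q(S(l), Z))² = (6 + (2 - 1*3)/(8*(-⅓)*(2 + 3*3)))² = (6 + (⅛)*(-3)*(2 - 3)/(2 + 9))² = (6 + (⅛)*(-3)*(-1)/11)² = (6 + (⅛)*(-3)*(1/11)*(-1))² = (6 + 3/88)² = (531/88)² = 281961/7744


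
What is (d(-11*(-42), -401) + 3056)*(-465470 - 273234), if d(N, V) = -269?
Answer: -2058768048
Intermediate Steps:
(d(-11*(-42), -401) + 3056)*(-465470 - 273234) = (-269 + 3056)*(-465470 - 273234) = 2787*(-738704) = -2058768048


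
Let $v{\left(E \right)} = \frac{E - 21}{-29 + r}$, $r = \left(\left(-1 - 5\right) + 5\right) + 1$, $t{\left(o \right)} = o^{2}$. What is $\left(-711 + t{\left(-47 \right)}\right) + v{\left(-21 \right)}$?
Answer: $\frac{43484}{29} \approx 1499.4$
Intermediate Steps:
$r = 0$ ($r = \left(\left(-1 - 5\right) + 5\right) + 1 = \left(-6 + 5\right) + 1 = -1 + 1 = 0$)
$v{\left(E \right)} = \frac{21}{29} - \frac{E}{29}$ ($v{\left(E \right)} = \frac{E - 21}{-29 + 0} = \frac{-21 + E}{-29} = \left(-21 + E\right) \left(- \frac{1}{29}\right) = \frac{21}{29} - \frac{E}{29}$)
$\left(-711 + t{\left(-47 \right)}\right) + v{\left(-21 \right)} = \left(-711 + \left(-47\right)^{2}\right) + \left(\frac{21}{29} - - \frac{21}{29}\right) = \left(-711 + 2209\right) + \left(\frac{21}{29} + \frac{21}{29}\right) = 1498 + \frac{42}{29} = \frac{43484}{29}$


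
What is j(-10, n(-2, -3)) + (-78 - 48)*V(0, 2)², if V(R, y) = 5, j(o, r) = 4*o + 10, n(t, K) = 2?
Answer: -3180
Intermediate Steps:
j(o, r) = 10 + 4*o
j(-10, n(-2, -3)) + (-78 - 48)*V(0, 2)² = (10 + 4*(-10)) + (-78 - 48)*5² = (10 - 40) - 126*25 = -30 - 3150 = -3180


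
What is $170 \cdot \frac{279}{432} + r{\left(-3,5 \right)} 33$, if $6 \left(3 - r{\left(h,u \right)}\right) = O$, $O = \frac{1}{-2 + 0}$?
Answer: $\frac{5077}{24} \approx 211.54$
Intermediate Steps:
$O = - \frac{1}{2}$ ($O = \frac{1}{-2} = - \frac{1}{2} \approx -0.5$)
$r{\left(h,u \right)} = \frac{37}{12}$ ($r{\left(h,u \right)} = 3 - - \frac{1}{12} = 3 + \frac{1}{12} = \frac{37}{12}$)
$170 \cdot \frac{279}{432} + r{\left(-3,5 \right)} 33 = 170 \cdot \frac{279}{432} + \frac{37}{12} \cdot 33 = 170 \cdot 279 \cdot \frac{1}{432} + \frac{407}{4} = 170 \cdot \frac{31}{48} + \frac{407}{4} = \frac{2635}{24} + \frac{407}{4} = \frac{5077}{24}$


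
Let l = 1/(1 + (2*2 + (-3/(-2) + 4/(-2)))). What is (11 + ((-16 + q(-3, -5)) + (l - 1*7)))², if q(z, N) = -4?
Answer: 20164/81 ≈ 248.94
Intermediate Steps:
l = 2/9 (l = 1/(1 + (4 + (-3*(-½) + 4*(-½)))) = 1/(1 + (4 + (3/2 - 2))) = 1/(1 + (4 - ½)) = 1/(1 + 7/2) = 1/(9/2) = 2/9 ≈ 0.22222)
(11 + ((-16 + q(-3, -5)) + (l - 1*7)))² = (11 + ((-16 - 4) + (2/9 - 1*7)))² = (11 + (-20 + (2/9 - 7)))² = (11 + (-20 - 61/9))² = (11 - 241/9)² = (-142/9)² = 20164/81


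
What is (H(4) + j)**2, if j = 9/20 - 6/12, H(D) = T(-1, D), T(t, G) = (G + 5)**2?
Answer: 2621161/400 ≈ 6552.9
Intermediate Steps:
T(t, G) = (5 + G)**2
H(D) = (5 + D)**2
j = -1/20 (j = 9*(1/20) - 6*1/12 = 9/20 - 1/2 = -1/20 ≈ -0.050000)
(H(4) + j)**2 = ((5 + 4)**2 - 1/20)**2 = (9**2 - 1/20)**2 = (81 - 1/20)**2 = (1619/20)**2 = 2621161/400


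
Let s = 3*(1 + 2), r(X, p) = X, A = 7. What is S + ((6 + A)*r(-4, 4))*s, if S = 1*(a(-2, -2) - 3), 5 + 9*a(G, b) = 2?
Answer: -1414/3 ≈ -471.33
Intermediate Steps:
a(G, b) = -⅓ (a(G, b) = -5/9 + (⅑)*2 = -5/9 + 2/9 = -⅓)
s = 9 (s = 3*3 = 9)
S = -10/3 (S = 1*(-⅓ - 3) = 1*(-10/3) = -10/3 ≈ -3.3333)
S + ((6 + A)*r(-4, 4))*s = -10/3 + ((6 + 7)*(-4))*9 = -10/3 + (13*(-4))*9 = -10/3 - 52*9 = -10/3 - 468 = -1414/3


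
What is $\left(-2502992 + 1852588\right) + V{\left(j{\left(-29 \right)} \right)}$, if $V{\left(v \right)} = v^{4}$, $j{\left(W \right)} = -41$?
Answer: $2175357$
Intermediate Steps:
$\left(-2502992 + 1852588\right) + V{\left(j{\left(-29 \right)} \right)} = \left(-2502992 + 1852588\right) + \left(-41\right)^{4} = -650404 + 2825761 = 2175357$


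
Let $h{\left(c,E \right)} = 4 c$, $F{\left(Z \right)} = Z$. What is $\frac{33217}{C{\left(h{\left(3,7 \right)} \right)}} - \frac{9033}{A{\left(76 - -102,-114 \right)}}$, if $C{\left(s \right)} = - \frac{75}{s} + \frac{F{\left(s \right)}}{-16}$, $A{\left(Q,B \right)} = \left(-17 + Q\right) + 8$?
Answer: $- \frac{5676904}{1183} \approx -4798.7$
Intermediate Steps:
$A{\left(Q,B \right)} = -9 + Q$
$C{\left(s \right)} = - \frac{75}{s} - \frac{s}{16}$ ($C{\left(s \right)} = - \frac{75}{s} + \frac{s}{-16} = - \frac{75}{s} + s \left(- \frac{1}{16}\right) = - \frac{75}{s} - \frac{s}{16}$)
$\frac{33217}{C{\left(h{\left(3,7 \right)} \right)}} - \frac{9033}{A{\left(76 - -102,-114 \right)}} = \frac{33217}{- \frac{75}{4 \cdot 3} - \frac{4 \cdot 3}{16}} - \frac{9033}{-9 + \left(76 - -102\right)} = \frac{33217}{- \frac{75}{12} - \frac{3}{4}} - \frac{9033}{-9 + \left(76 + 102\right)} = \frac{33217}{\left(-75\right) \frac{1}{12} - \frac{3}{4}} - \frac{9033}{-9 + 178} = \frac{33217}{- \frac{25}{4} - \frac{3}{4}} - \frac{9033}{169} = \frac{33217}{-7} - \frac{9033}{169} = 33217 \left(- \frac{1}{7}\right) - \frac{9033}{169} = - \frac{33217}{7} - \frac{9033}{169} = - \frac{5676904}{1183}$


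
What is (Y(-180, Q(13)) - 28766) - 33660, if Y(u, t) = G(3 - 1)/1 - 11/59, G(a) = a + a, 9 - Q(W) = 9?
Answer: -3682909/59 ≈ -62422.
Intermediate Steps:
Q(W) = 0 (Q(W) = 9 - 1*9 = 9 - 9 = 0)
G(a) = 2*a
Y(u, t) = 225/59 (Y(u, t) = (2*(3 - 1))/1 - 11/59 = (2*2)*1 - 11*1/59 = 4*1 - 11/59 = 4 - 11/59 = 225/59)
(Y(-180, Q(13)) - 28766) - 33660 = (225/59 - 28766) - 33660 = -1696969/59 - 33660 = -3682909/59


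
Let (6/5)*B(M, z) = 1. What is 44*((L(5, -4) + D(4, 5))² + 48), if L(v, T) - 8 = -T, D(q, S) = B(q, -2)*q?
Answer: 112112/9 ≈ 12457.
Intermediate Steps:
B(M, z) = ⅚ (B(M, z) = (⅚)*1 = ⅚)
D(q, S) = 5*q/6
L(v, T) = 8 - T
44*((L(5, -4) + D(4, 5))² + 48) = 44*(((8 - 1*(-4)) + (⅚)*4)² + 48) = 44*(((8 + 4) + 10/3)² + 48) = 44*((12 + 10/3)² + 48) = 44*((46/3)² + 48) = 44*(2116/9 + 48) = 44*(2548/9) = 112112/9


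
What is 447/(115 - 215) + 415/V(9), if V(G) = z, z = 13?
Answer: 35689/1300 ≈ 27.453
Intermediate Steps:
V(G) = 13
447/(115 - 215) + 415/V(9) = 447/(115 - 215) + 415/13 = 447/(-100) + 415*(1/13) = 447*(-1/100) + 415/13 = -447/100 + 415/13 = 35689/1300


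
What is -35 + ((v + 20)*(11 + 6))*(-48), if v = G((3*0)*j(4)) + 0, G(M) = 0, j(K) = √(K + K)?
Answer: -16355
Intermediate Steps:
j(K) = √2*√K (j(K) = √(2*K) = √2*√K)
v = 0 (v = 0 + 0 = 0)
-35 + ((v + 20)*(11 + 6))*(-48) = -35 + ((0 + 20)*(11 + 6))*(-48) = -35 + (20*17)*(-48) = -35 + 340*(-48) = -35 - 16320 = -16355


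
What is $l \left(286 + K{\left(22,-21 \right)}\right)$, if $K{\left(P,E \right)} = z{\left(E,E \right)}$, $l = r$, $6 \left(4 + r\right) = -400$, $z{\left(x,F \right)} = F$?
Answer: $- \frac{56180}{3} \approx -18727.0$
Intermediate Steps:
$r = - \frac{212}{3}$ ($r = -4 + \frac{1}{6} \left(-400\right) = -4 - \frac{200}{3} = - \frac{212}{3} \approx -70.667$)
$l = - \frac{212}{3} \approx -70.667$
$K{\left(P,E \right)} = E$
$l \left(286 + K{\left(22,-21 \right)}\right) = - \frac{212 \left(286 - 21\right)}{3} = \left(- \frac{212}{3}\right) 265 = - \frac{56180}{3}$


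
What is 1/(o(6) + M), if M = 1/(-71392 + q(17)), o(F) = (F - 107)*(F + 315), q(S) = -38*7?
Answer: -71658/2323224019 ≈ -3.0844e-5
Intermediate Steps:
q(S) = -266
o(F) = (-107 + F)*(315 + F)
M = -1/71658 (M = 1/(-71392 - 266) = 1/(-71658) = -1/71658 ≈ -1.3955e-5)
1/(o(6) + M) = 1/((-33705 + 6² + 208*6) - 1/71658) = 1/((-33705 + 36 + 1248) - 1/71658) = 1/(-32421 - 1/71658) = 1/(-2323224019/71658) = -71658/2323224019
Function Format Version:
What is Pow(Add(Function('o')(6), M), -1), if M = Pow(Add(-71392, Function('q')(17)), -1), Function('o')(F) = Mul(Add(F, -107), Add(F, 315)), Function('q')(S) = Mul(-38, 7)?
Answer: Rational(-71658, 2323224019) ≈ -3.0844e-5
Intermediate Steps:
Function('q')(S) = -266
Function('o')(F) = Mul(Add(-107, F), Add(315, F))
M = Rational(-1, 71658) (M = Pow(Add(-71392, -266), -1) = Pow(-71658, -1) = Rational(-1, 71658) ≈ -1.3955e-5)
Pow(Add(Function('o')(6), M), -1) = Pow(Add(Add(-33705, Pow(6, 2), Mul(208, 6)), Rational(-1, 71658)), -1) = Pow(Add(Add(-33705, 36, 1248), Rational(-1, 71658)), -1) = Pow(Add(-32421, Rational(-1, 71658)), -1) = Pow(Rational(-2323224019, 71658), -1) = Rational(-71658, 2323224019)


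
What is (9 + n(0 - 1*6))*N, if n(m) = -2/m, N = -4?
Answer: -112/3 ≈ -37.333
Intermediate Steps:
(9 + n(0 - 1*6))*N = (9 - 2/(0 - 1*6))*(-4) = (9 - 2/(0 - 6))*(-4) = (9 - 2/(-6))*(-4) = (9 - 2*(-⅙))*(-4) = (9 + ⅓)*(-4) = (28/3)*(-4) = -112/3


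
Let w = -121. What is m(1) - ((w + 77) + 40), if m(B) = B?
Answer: 5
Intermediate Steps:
m(1) - ((w + 77) + 40) = 1 - ((-121 + 77) + 40) = 1 - (-44 + 40) = 1 - 1*(-4) = 1 + 4 = 5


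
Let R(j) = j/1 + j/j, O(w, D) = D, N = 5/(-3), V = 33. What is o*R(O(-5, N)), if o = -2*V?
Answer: 44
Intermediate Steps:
N = -5/3 (N = 5*(-⅓) = -5/3 ≈ -1.6667)
o = -66 (o = -2*33 = -66)
R(j) = 1 + j (R(j) = j*1 + 1 = j + 1 = 1 + j)
o*R(O(-5, N)) = -66*(1 - 5/3) = -66*(-⅔) = 44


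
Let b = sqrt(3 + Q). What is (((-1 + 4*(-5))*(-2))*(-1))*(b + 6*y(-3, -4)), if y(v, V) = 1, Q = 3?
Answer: -252 - 42*sqrt(6) ≈ -354.88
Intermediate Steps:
b = sqrt(6) (b = sqrt(3 + 3) = sqrt(6) ≈ 2.4495)
(((-1 + 4*(-5))*(-2))*(-1))*(b + 6*y(-3, -4)) = (((-1 + 4*(-5))*(-2))*(-1))*(sqrt(6) + 6*1) = (((-1 - 20)*(-2))*(-1))*(sqrt(6) + 6) = (-21*(-2)*(-1))*(6 + sqrt(6)) = (42*(-1))*(6 + sqrt(6)) = -42*(6 + sqrt(6)) = -252 - 42*sqrt(6)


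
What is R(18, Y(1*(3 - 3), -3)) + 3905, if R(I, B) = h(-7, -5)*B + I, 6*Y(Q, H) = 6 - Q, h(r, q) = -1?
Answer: 3922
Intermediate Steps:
Y(Q, H) = 1 - Q/6 (Y(Q, H) = (6 - Q)/6 = 1 - Q/6)
R(I, B) = I - B (R(I, B) = -B + I = I - B)
R(18, Y(1*(3 - 3), -3)) + 3905 = (18 - (1 - (3 - 3)/6)) + 3905 = (18 - (1 - 0/6)) + 3905 = (18 - (1 - ⅙*0)) + 3905 = (18 - (1 + 0)) + 3905 = (18 - 1*1) + 3905 = (18 - 1) + 3905 = 17 + 3905 = 3922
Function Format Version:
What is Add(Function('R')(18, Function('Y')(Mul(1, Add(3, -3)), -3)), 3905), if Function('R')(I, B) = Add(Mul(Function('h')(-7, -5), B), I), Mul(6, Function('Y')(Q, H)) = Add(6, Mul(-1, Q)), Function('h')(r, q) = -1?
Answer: 3922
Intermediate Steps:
Function('Y')(Q, H) = Add(1, Mul(Rational(-1, 6), Q)) (Function('Y')(Q, H) = Mul(Rational(1, 6), Add(6, Mul(-1, Q))) = Add(1, Mul(Rational(-1, 6), Q)))
Function('R')(I, B) = Add(I, Mul(-1, B)) (Function('R')(I, B) = Add(Mul(-1, B), I) = Add(I, Mul(-1, B)))
Add(Function('R')(18, Function('Y')(Mul(1, Add(3, -3)), -3)), 3905) = Add(Add(18, Mul(-1, Add(1, Mul(Rational(-1, 6), Mul(1, Add(3, -3)))))), 3905) = Add(Add(18, Mul(-1, Add(1, Mul(Rational(-1, 6), Mul(1, 0))))), 3905) = Add(Add(18, Mul(-1, Add(1, Mul(Rational(-1, 6), 0)))), 3905) = Add(Add(18, Mul(-1, Add(1, 0))), 3905) = Add(Add(18, Mul(-1, 1)), 3905) = Add(Add(18, -1), 3905) = Add(17, 3905) = 3922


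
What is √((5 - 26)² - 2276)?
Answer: I*√1835 ≈ 42.837*I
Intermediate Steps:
√((5 - 26)² - 2276) = √((-21)² - 2276) = √(441 - 2276) = √(-1835) = I*√1835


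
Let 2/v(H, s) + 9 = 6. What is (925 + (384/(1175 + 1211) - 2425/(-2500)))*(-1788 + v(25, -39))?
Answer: -296437750543/178950 ≈ -1.6565e+6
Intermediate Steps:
v(H, s) = -⅔ (v(H, s) = 2/(-9 + 6) = 2/(-3) = 2*(-⅓) = -⅔)
(925 + (384/(1175 + 1211) - 2425/(-2500)))*(-1788 + v(25, -39)) = (925 + (384/(1175 + 1211) - 2425/(-2500)))*(-1788 - ⅔) = (925 + (384/2386 - 2425*(-1/2500)))*(-5366/3) = (925 + (384*(1/2386) + 97/100))*(-5366/3) = (925 + (192/1193 + 97/100))*(-5366/3) = (925 + 134921/119300)*(-5366/3) = (110487421/119300)*(-5366/3) = -296437750543/178950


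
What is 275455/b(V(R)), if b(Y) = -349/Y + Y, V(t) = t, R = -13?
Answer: 716183/36 ≈ 19894.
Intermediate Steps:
b(Y) = Y - 349/Y
275455/b(V(R)) = 275455/(-13 - 349/(-13)) = 275455/(-13 - 349*(-1/13)) = 275455/(-13 + 349/13) = 275455/(180/13) = 275455*(13/180) = 716183/36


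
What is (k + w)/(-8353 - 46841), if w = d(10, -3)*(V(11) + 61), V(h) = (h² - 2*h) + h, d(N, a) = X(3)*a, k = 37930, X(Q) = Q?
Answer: -36391/55194 ≈ -0.65933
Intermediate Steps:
d(N, a) = 3*a
V(h) = h² - h
w = -1539 (w = (3*(-3))*(11*(-1 + 11) + 61) = -9*(11*10 + 61) = -9*(110 + 61) = -9*171 = -1539)
(k + w)/(-8353 - 46841) = (37930 - 1539)/(-8353 - 46841) = 36391/(-55194) = 36391*(-1/55194) = -36391/55194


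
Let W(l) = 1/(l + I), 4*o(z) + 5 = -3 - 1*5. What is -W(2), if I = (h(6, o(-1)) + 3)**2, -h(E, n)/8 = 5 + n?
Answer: -1/123 ≈ -0.0081301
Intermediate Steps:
o(z) = -13/4 (o(z) = -5/4 + (-3 - 1*5)/4 = -5/4 + (-3 - 5)/4 = -5/4 + (1/4)*(-8) = -5/4 - 2 = -13/4)
h(E, n) = -40 - 8*n (h(E, n) = -8*(5 + n) = -40 - 8*n)
I = 121 (I = ((-40 - 8*(-13/4)) + 3)**2 = ((-40 + 26) + 3)**2 = (-14 + 3)**2 = (-11)**2 = 121)
W(l) = 1/(121 + l) (W(l) = 1/(l + 121) = 1/(121 + l))
-W(2) = -1/(121 + 2) = -1/123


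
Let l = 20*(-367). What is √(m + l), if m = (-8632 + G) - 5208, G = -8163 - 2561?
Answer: 4*I*√1994 ≈ 178.62*I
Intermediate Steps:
l = -7340
G = -10724
m = -24564 (m = (-8632 - 10724) - 5208 = -19356 - 5208 = -24564)
√(m + l) = √(-24564 - 7340) = √(-31904) = 4*I*√1994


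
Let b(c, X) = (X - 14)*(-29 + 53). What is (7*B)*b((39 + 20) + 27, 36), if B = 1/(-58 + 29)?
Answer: -3696/29 ≈ -127.45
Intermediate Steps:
b(c, X) = -336 + 24*X (b(c, X) = (-14 + X)*24 = -336 + 24*X)
B = -1/29 (B = 1/(-29) = -1/29 ≈ -0.034483)
(7*B)*b((39 + 20) + 27, 36) = (7*(-1/29))*(-336 + 24*36) = -7*(-336 + 864)/29 = -7/29*528 = -3696/29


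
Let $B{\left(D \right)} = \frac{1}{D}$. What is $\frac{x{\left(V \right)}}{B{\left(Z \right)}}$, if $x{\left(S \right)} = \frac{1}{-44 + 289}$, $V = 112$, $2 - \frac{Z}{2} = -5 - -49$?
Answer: $- \frac{12}{35} \approx -0.34286$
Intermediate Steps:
$Z = -84$ ($Z = 4 - 2 \left(-5 - -49\right) = 4 - 2 \left(-5 + 49\right) = 4 - 88 = -84$)
$x{\left(S \right)} = \frac{1}{245}$
$\frac{x{\left(V \right)}}{B{\left(Z \right)}} = \frac{1}{245 \frac{1}{-84}} = \frac{1}{245 \left(- \frac{1}{84}\right)} = \frac{1}{245} \left(-84\right) = - \frac{12}{35}$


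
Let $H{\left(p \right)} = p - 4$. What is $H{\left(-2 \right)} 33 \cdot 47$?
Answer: $-9306$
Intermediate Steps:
$H{\left(p \right)} = -4 + p$
$H{\left(-2 \right)} 33 \cdot 47 = \left(-4 - 2\right) 33 \cdot 47 = \left(-6\right) 33 \cdot 47 = \left(-198\right) 47 = -9306$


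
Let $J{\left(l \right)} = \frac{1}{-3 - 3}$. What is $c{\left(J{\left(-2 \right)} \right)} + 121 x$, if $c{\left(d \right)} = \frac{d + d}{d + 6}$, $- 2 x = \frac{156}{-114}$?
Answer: $\frac{55017}{665} \approx 82.732$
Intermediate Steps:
$x = \frac{13}{19}$ ($x = - \frac{156 \frac{1}{-114}}{2} = - \frac{156 \left(- \frac{1}{114}\right)}{2} = \left(- \frac{1}{2}\right) \left(- \frac{26}{19}\right) = \frac{13}{19} \approx 0.68421$)
$J{\left(l \right)} = - \frac{1}{6}$ ($J{\left(l \right)} = \frac{1}{-6} = - \frac{1}{6}$)
$c{\left(d \right)} = \frac{2 d}{6 + d}$
$c{\left(J{\left(-2 \right)} \right)} + 121 x = 2 \left(- \frac{1}{6}\right) \frac{1}{6 - \frac{1}{6}} + 121 \cdot \frac{13}{19} = 2 \left(- \frac{1}{6}\right) \frac{1}{\frac{35}{6}} + \frac{1573}{19} = 2 \left(- \frac{1}{6}\right) \frac{6}{35} + \frac{1573}{19} = - \frac{2}{35} + \frac{1573}{19} = \frac{55017}{665}$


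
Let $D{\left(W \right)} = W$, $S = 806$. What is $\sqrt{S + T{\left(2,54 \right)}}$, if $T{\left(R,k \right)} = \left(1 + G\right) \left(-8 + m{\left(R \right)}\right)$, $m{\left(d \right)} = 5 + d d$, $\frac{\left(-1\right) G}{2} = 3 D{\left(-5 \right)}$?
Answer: $3 \sqrt{93} \approx 28.931$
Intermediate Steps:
$G = 30$ ($G = - 2 \cdot 3 \left(-5\right) = \left(-2\right) \left(-15\right) = 30$)
$m{\left(d \right)} = 5 + d^{2}$
$T{\left(R,k \right)} = -93 + 31 R^{2}$ ($T{\left(R,k \right)} = \left(1 + 30\right) \left(-8 + \left(5 + R^{2}\right)\right) = 31 \left(-3 + R^{2}\right) = -93 + 31 R^{2}$)
$\sqrt{S + T{\left(2,54 \right)}} = \sqrt{806 - \left(93 - 31 \cdot 2^{2}\right)} = \sqrt{806 + \left(-93 + 31 \cdot 4\right)} = \sqrt{806 + \left(-93 + 124\right)} = \sqrt{806 + 31} = \sqrt{837} = 3 \sqrt{93}$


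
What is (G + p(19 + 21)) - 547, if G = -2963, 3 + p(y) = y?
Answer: -3473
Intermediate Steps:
p(y) = -3 + y
(G + p(19 + 21)) - 547 = (-2963 + (-3 + (19 + 21))) - 547 = (-2963 + (-3 + 40)) - 547 = (-2963 + 37) - 547 = -2926 - 547 = -3473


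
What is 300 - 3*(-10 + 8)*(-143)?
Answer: -558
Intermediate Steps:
300 - 3*(-10 + 8)*(-143) = 300 - 3*(-2)*(-143) = 300 + 6*(-143) = 300 - 858 = -558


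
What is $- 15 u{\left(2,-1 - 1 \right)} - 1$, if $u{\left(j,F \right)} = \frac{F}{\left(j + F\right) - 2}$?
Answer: $-16$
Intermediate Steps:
$u{\left(j,F \right)} = \frac{F}{-2 + F + j}$ ($u{\left(j,F \right)} = \frac{F}{\left(F + j\right) - 2} = \frac{F}{-2 + F + j}$)
$- 15 u{\left(2,-1 - 1 \right)} - 1 = - 15 \frac{-1 - 1}{-2 - 2 + 2} - 1 = - 15 \left(- \frac{2}{-2 - 2 + 2}\right) - 1 = - 15 \left(- \frac{2}{-2}\right) - 1 = - 15 \left(\left(-2\right) \left(- \frac{1}{2}\right)\right) - 1 = \left(-15\right) 1 - 1 = -15 - 1 = -16$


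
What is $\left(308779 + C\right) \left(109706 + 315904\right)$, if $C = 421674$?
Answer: $310888101330$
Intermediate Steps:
$\left(308779 + C\right) \left(109706 + 315904\right) = \left(308779 + 421674\right) \left(109706 + 315904\right) = 730453 \cdot 425610 = 310888101330$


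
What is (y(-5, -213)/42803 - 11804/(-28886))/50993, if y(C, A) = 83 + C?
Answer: 19519220/2424927904069 ≈ 8.0494e-6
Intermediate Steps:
(y(-5, -213)/42803 - 11804/(-28886))/50993 = ((83 - 5)/42803 - 11804/(-28886))/50993 = (78*(1/42803) - 11804*(-1/28886))*(1/50993) = (78/42803 + 454/1111)*(1/50993) = (19519220/47554133)*(1/50993) = 19519220/2424927904069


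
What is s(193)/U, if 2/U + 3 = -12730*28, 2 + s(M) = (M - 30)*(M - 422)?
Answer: 13305660747/2 ≈ 6.6528e+9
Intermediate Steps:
s(M) = -2 + (-422 + M)*(-30 + M) (s(M) = -2 + (M - 30)*(M - 422) = -2 + (-30 + M)*(-422 + M) = -2 + (-422 + M)*(-30 + M))
U = -2/356443 (U = 2/(-3 - 12730*28) = 2/(-3 - 356440) = 2/(-356443) = 2*(-1/356443) = -2/356443 ≈ -5.6110e-6)
s(193)/U = (12658 + 193² - 452*193)/(-2/356443) = (12658 + 37249 - 87236)*(-356443/2) = -37329*(-356443/2) = 13305660747/2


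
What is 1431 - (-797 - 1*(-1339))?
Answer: 889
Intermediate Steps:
1431 - (-797 - 1*(-1339)) = 1431 - (-797 + 1339) = 1431 - 1*542 = 1431 - 542 = 889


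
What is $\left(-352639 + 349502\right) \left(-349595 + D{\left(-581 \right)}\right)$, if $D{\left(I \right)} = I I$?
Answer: $37750658$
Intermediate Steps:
$D{\left(I \right)} = I^{2}$
$\left(-352639 + 349502\right) \left(-349595 + D{\left(-581 \right)}\right) = \left(-352639 + 349502\right) \left(-349595 + \left(-581\right)^{2}\right) = - 3137 \left(-349595 + 337561\right) = \left(-3137\right) \left(-12034\right) = 37750658$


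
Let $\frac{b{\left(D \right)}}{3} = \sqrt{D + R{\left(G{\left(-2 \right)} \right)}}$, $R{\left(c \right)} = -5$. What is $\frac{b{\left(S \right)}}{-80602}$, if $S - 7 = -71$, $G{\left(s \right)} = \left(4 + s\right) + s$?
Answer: $- \frac{3 i \sqrt{69}}{80602} \approx - 0.00030917 i$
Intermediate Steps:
$G{\left(s \right)} = 4 + 2 s$
$S = -64$ ($S = 7 - 71 = -64$)
$b{\left(D \right)} = 3 \sqrt{-5 + D}$ ($b{\left(D \right)} = 3 \sqrt{D - 5} = 3 \sqrt{-5 + D}$)
$\frac{b{\left(S \right)}}{-80602} = \frac{3 \sqrt{-5 - 64}}{-80602} = 3 \sqrt{-69} \left(- \frac{1}{80602}\right) = 3 i \sqrt{69} \left(- \frac{1}{80602}\right) = - \frac{3 i \sqrt{69}}{80602}$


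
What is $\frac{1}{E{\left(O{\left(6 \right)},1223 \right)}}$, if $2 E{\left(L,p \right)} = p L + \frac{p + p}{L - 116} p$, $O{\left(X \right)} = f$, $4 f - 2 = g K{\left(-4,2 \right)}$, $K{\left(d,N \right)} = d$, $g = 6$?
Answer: $- \frac{972}{15234911} \approx -6.3801 \cdot 10^{-5}$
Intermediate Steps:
$f = - \frac{11}{2}$ ($f = \frac{1}{2} + \frac{6 \left(-4\right)}{4} = \frac{1}{2} + \frac{1}{4} \left(-24\right) = \frac{1}{2} - 6 = - \frac{11}{2} \approx -5.5$)
$O{\left(X \right)} = - \frac{11}{2}$
$E{\left(L,p \right)} = \frac{p^{2}}{-116 + L} + \frac{L p}{2}$ ($E{\left(L,p \right)} = \frac{p L + \frac{p + p}{L - 116} p}{2} = \frac{L p + \frac{2 p}{-116 + L} p}{2} = \frac{L p + \frac{2 p^{2}}{-116 + L}}{2} = \frac{p^{2}}{-116 + L} + \frac{L p}{2}$)
$\frac{1}{E{\left(O{\left(6 \right)},1223 \right)}} = \frac{1}{\frac{1}{2} \cdot 1223 \frac{1}{-116 - \frac{11}{2}} \left(\left(- \frac{11}{2}\right)^{2} - -638 + 2 \cdot 1223\right)} = \frac{1}{\frac{1}{2} \cdot 1223 \frac{1}{- \frac{243}{2}} \left(\frac{121}{4} + 638 + 2446\right)} = \frac{1}{\frac{1}{2} \cdot 1223 \left(- \frac{2}{243}\right) \frac{12457}{4}} = \frac{1}{- \frac{15234911}{972}} = - \frac{972}{15234911}$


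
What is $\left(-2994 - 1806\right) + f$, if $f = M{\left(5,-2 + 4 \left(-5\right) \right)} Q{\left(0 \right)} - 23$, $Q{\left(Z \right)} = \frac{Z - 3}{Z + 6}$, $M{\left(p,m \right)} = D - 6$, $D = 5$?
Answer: $- \frac{9645}{2} \approx -4822.5$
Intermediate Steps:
$M{\left(p,m \right)} = -1$ ($M{\left(p,m \right)} = 5 - 6 = -1$)
$Q{\left(Z \right)} = \frac{-3 + Z}{6 + Z}$
$f = - \frac{45}{2}$ ($f = - \frac{-3 + 0}{6 + 0} - 23 = - \frac{-3}{6} - 23 = \left(-1\right) \left(- \frac{1}{2}\right) - 23 = \frac{1}{2} - 23 = - \frac{45}{2} \approx -22.5$)
$\left(-2994 - 1806\right) + f = \left(-2994 - 1806\right) - \frac{45}{2} = -4800 - \frac{45}{2} = - \frac{9645}{2}$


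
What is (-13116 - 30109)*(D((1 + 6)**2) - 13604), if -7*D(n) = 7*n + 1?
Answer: 590157100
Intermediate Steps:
D(n) = -1/7 - n (D(n) = -(7*n + 1)/7 = -(1 + 7*n)/7 = -1/7 - n)
(-13116 - 30109)*(D((1 + 6)**2) - 13604) = (-13116 - 30109)*((-1/7 - (1 + 6)**2) - 13604) = -43225*((-1/7 - 1*7**2) - 13604) = -43225*((-1/7 - 1*49) - 13604) = -43225*((-1/7 - 49) - 13604) = -43225*(-344/7 - 13604) = -43225*(-95572/7) = 590157100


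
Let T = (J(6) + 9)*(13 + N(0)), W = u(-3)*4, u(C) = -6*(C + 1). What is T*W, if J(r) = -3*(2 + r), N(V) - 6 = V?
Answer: -13680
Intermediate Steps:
u(C) = -6 - 6*C (u(C) = -6*(1 + C) = -6 - 6*C)
N(V) = 6 + V
J(r) = -6 - 3*r
W = 48 (W = (-6 - 6*(-3))*4 = (-6 + 18)*4 = 12*4 = 48)
T = -285 (T = ((-6 - 3*6) + 9)*(13 + (6 + 0)) = ((-6 - 18) + 9)*(13 + 6) = (-24 + 9)*19 = -15*19 = -285)
T*W = -285*48 = -13680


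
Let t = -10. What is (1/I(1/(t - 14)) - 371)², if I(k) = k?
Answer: 156025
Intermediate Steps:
(1/I(1/(t - 14)) - 371)² = (1/(1/(-10 - 14)) - 371)² = (1/(1/(-24)) - 371)² = (1/(-1/24) - 371)² = (-24 - 371)² = (-395)² = 156025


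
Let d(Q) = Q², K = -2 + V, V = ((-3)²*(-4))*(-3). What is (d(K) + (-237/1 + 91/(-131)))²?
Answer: 2075841245284/17161 ≈ 1.2096e+8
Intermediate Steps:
V = 108 (V = (9*(-4))*(-3) = -36*(-3) = 108)
K = 106 (K = -2 + 108 = 106)
(d(K) + (-237/1 + 91/(-131)))² = (106² + (-237/1 + 91/(-131)))² = (11236 + (-237*1 + 91*(-1/131)))² = (11236 + (-237 - 91/131))² = (11236 - 31138/131)² = (1440778/131)² = 2075841245284/17161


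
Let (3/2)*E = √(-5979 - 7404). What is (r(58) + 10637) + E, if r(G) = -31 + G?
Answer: 10664 + 2*I*√1487 ≈ 10664.0 + 77.123*I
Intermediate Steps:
E = 2*I*√1487 (E = 2*√(-5979 - 7404)/3 = 2*√(-13383)/3 = 2*(3*I*√1487)/3 = 2*I*√1487 ≈ 77.123*I)
(r(58) + 10637) + E = ((-31 + 58) + 10637) + 2*I*√1487 = (27 + 10637) + 2*I*√1487 = 10664 + 2*I*√1487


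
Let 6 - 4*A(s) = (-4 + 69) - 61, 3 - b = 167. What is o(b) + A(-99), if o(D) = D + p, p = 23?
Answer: -281/2 ≈ -140.50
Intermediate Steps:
b = -164 (b = 3 - 1*167 = 3 - 167 = -164)
A(s) = ½ (A(s) = 3/2 - ((-4 + 69) - 61)/4 = 3/2 - (65 - 61)/4 = 3/2 - ¼*4 = 3/2 - 1 = ½)
o(D) = 23 + D (o(D) = D + 23 = 23 + D)
o(b) + A(-99) = (23 - 164) + ½ = -141 + ½ = -281/2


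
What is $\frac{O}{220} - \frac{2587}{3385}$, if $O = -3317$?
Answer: $- \frac{2359437}{148940} \approx -15.842$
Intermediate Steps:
$\frac{O}{220} - \frac{2587}{3385} = - \frac{3317}{220} - \frac{2587}{3385} = - \frac{2359437}{148940}$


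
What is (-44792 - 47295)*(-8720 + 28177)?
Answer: -1791736759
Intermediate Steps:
(-44792 - 47295)*(-8720 + 28177) = -92087*19457 = -1791736759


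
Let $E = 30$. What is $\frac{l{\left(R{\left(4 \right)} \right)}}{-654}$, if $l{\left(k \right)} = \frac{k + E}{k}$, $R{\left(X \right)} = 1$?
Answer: $- \frac{31}{654} \approx -0.047401$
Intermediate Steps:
$l{\left(k \right)} = \frac{30 + k}{k}$ ($l{\left(k \right)} = \frac{k + 30}{k} = \frac{30 + k}{k}$)
$\frac{l{\left(R{\left(4 \right)} \right)}}{-654} = \frac{1^{-1} \left(30 + 1\right)}{-654} = 1 \cdot 31 \left(- \frac{1}{654}\right) = 31 \left(- \frac{1}{654}\right) = - \frac{31}{654}$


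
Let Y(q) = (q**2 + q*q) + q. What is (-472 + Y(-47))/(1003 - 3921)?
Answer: -3899/2918 ≈ -1.3362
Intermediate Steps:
Y(q) = q + 2*q**2 (Y(q) = (q**2 + q**2) + q = 2*q**2 + q = q + 2*q**2)
(-472 + Y(-47))/(1003 - 3921) = (-472 - 47*(1 + 2*(-47)))/(1003 - 3921) = (-472 - 47*(1 - 94))/(-2918) = (-472 - 47*(-93))*(-1/2918) = (-472 + 4371)*(-1/2918) = 3899*(-1/2918) = -3899/2918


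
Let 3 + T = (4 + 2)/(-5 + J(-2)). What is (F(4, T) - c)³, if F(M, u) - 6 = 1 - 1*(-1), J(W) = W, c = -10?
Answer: 5832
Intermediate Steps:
T = -27/7 (T = -3 + (4 + 2)/(-5 - 2) = -3 + 6/(-7) = -3 + 6*(-⅐) = -3 - 6/7 = -27/7 ≈ -3.8571)
F(M, u) = 8 (F(M, u) = 6 + (1 - 1*(-1)) = 6 + (1 + 1) = 6 + 2 = 8)
(F(4, T) - c)³ = (8 - 1*(-10))³ = (8 + 10)³ = 18³ = 5832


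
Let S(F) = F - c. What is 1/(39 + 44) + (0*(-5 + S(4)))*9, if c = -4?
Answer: 1/83 ≈ 0.012048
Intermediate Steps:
S(F) = 4 + F (S(F) = F - 1*(-4) = F + 4 = 4 + F)
1/(39 + 44) + (0*(-5 + S(4)))*9 = 1/(39 + 44) + (0*(-5 + (4 + 4)))*9 = 1/83 + (0*(-5 + 8))*9 = 1/83 + (0*3)*9 = 1/83 + 0*9 = 1/83 + 0 = 1/83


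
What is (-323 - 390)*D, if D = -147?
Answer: 104811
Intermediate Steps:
(-323 - 390)*D = (-323 - 390)*(-147) = -713*(-147) = 104811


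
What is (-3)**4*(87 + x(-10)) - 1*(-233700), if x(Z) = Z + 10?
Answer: 240747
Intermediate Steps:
x(Z) = 10 + Z
(-3)**4*(87 + x(-10)) - 1*(-233700) = (-3)**4*(87 + (10 - 10)) - 1*(-233700) = 81*(87 + 0) + 233700 = 81*87 + 233700 = 7047 + 233700 = 240747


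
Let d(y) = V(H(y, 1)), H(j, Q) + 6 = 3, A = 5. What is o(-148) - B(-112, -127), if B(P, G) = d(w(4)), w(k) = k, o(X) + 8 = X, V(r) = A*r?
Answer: -141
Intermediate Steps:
H(j, Q) = -3 (H(j, Q) = -6 + 3 = -3)
V(r) = 5*r
o(X) = -8 + X
d(y) = -15 (d(y) = 5*(-3) = -15)
B(P, G) = -15
o(-148) - B(-112, -127) = (-8 - 148) - 1*(-15) = -156 + 15 = -141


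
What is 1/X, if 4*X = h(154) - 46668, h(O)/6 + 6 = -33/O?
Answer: -28/326937 ≈ -8.5643e-5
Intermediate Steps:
h(O) = -36 - 198/O (h(O) = -36 + 6*(-33/O) = -36 - 198/O)
X = -326937/28 (X = ((-36 - 198/154) - 46668)/4 = ((-36 - 198*1/154) - 46668)/4 = ((-36 - 9/7) - 46668)/4 = (-261/7 - 46668)/4 = (1/4)*(-326937/7) = -326937/28 ≈ -11676.)
1/X = 1/(-326937/28) = -28/326937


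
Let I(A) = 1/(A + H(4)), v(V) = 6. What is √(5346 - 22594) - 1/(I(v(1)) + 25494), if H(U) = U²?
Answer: -22/560869 + 28*I*√22 ≈ -3.9225e-5 + 131.33*I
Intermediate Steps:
I(A) = 1/(16 + A) (I(A) = 1/(A + 4²) = 1/(A + 16) = 1/(16 + A))
√(5346 - 22594) - 1/(I(v(1)) + 25494) = √(5346 - 22594) - 1/(1/(16 + 6) + 25494) = √(-17248) - 1/(1/22 + 25494) = 28*I*√22 - 1/(1/22 + 25494) = 28*I*√22 - 1/560869/22 = 28*I*√22 - 1*22/560869 = 28*I*√22 - 22/560869 = -22/560869 + 28*I*√22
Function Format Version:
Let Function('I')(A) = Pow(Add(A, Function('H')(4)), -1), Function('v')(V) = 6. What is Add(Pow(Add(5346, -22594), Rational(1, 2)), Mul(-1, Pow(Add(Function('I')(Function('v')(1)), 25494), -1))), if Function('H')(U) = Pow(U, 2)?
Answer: Add(Rational(-22, 560869), Mul(28, I, Pow(22, Rational(1, 2)))) ≈ Add(-3.9225e-5, Mul(131.33, I))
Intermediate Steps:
Function('I')(A) = Pow(Add(16, A), -1) (Function('I')(A) = Pow(Add(A, Pow(4, 2)), -1) = Pow(Add(A, 16), -1) = Pow(Add(16, A), -1))
Add(Pow(Add(5346, -22594), Rational(1, 2)), Mul(-1, Pow(Add(Function('I')(Function('v')(1)), 25494), -1))) = Add(Pow(Add(5346, -22594), Rational(1, 2)), Mul(-1, Pow(Add(Pow(Add(16, 6), -1), 25494), -1))) = Add(Pow(-17248, Rational(1, 2)), Mul(-1, Pow(Add(Pow(22, -1), 25494), -1))) = Add(Mul(28, I, Pow(22, Rational(1, 2))), Mul(-1, Pow(Add(Rational(1, 22), 25494), -1))) = Add(Mul(28, I, Pow(22, Rational(1, 2))), Mul(-1, Pow(Rational(560869, 22), -1))) = Add(Mul(28, I, Pow(22, Rational(1, 2))), Mul(-1, Rational(22, 560869))) = Add(Mul(28, I, Pow(22, Rational(1, 2))), Rational(-22, 560869)) = Add(Rational(-22, 560869), Mul(28, I, Pow(22, Rational(1, 2))))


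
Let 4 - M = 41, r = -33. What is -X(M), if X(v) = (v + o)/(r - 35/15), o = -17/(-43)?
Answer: -2361/2279 ≈ -1.0360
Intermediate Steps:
o = 17/43 (o = -17*(-1/43) = 17/43 ≈ 0.39535)
M = -37 (M = 4 - 1*41 = 4 - 41 = -37)
X(v) = -51/4558 - 3*v/106 (X(v) = (v + 17/43)/(-33 - 35/15) = (17/43 + v)/(-33 - 35*1/15) = (17/43 + v)/(-33 - 7/3) = (17/43 + v)/(-106/3) = (17/43 + v)*(-3/106) = -51/4558 - 3*v/106)
-X(M) = -(-51/4558 - 3/106*(-37)) = -(-51/4558 + 111/106) = -1*2361/2279 = -2361/2279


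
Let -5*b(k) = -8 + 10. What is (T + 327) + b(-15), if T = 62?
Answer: 1943/5 ≈ 388.60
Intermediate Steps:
b(k) = -⅖ (b(k) = -(-8 + 10)/5 = -⅕*2 = -⅖)
(T + 327) + b(-15) = (62 + 327) - ⅖ = 389 - ⅖ = 1943/5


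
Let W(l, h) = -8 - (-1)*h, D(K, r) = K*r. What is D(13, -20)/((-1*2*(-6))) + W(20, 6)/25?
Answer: -1631/75 ≈ -21.747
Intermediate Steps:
W(l, h) = -8 + h
D(13, -20)/((-1*2*(-6))) + W(20, 6)/25 = (13*(-20))/((-1*2*(-6))) + (-8 + 6)/25 = -260/((-2*(-6))) - 2*1/25 = -260/12 - 2/25 = -260*1/12 - 2/25 = -65/3 - 2/25 = -1631/75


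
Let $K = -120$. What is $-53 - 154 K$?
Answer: $18427$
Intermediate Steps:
$-53 - 154 K = -53 - -18480 = -53 + 18480 = 18427$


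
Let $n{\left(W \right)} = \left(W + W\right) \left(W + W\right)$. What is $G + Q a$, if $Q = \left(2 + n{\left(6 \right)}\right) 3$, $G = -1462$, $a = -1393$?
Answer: $-611596$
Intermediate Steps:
$n{\left(W \right)} = 4 W^{2}$ ($n{\left(W \right)} = 2 W 2 W = 4 W^{2}$)
$Q = 438$ ($Q = \left(2 + 4 \cdot 6^{2}\right) 3 = \left(2 + 4 \cdot 36\right) 3 = \left(2 + 144\right) 3 = 146 \cdot 3 = 438$)
$G + Q a = -1462 + 438 \left(-1393\right) = -1462 - 610134 = -611596$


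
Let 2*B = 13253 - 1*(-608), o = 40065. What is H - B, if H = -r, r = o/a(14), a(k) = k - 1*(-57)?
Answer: -1064261/142 ≈ -7494.8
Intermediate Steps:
a(k) = 57 + k (a(k) = k + 57 = 57 + k)
r = 40065/71 (r = 40065/(57 + 14) = 40065/71 ≈ 564.30)
B = 13861/2 (B = (13253 - 1*(-608))/2 = (13253 + 608)/2 = (½)*13861 = 13861/2 ≈ 6930.5)
H = -40065/71 (H = -1*40065/71 = -40065/71 ≈ -564.30)
H - B = -40065/71 - 1*13861/2 = -40065/71 - 13861/2 = -1064261/142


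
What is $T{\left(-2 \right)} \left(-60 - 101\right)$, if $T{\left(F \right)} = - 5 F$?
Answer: $-1610$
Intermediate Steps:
$T{\left(-2 \right)} \left(-60 - 101\right) = \left(-5\right) \left(-2\right) \left(-60 - 101\right) = 10 \left(-161\right) = -1610$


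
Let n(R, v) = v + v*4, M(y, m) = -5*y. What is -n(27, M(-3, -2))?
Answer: -75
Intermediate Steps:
n(R, v) = 5*v (n(R, v) = v + 4*v = 5*v)
-n(27, M(-3, -2)) = -5*(-5*(-3)) = -5*15 = -1*75 = -75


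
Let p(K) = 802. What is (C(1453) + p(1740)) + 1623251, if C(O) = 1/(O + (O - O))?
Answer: 2359749010/1453 ≈ 1.6241e+6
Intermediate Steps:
C(O) = 1/O (C(O) = 1/(O + 0) = 1/O)
(C(1453) + p(1740)) + 1623251 = (1/1453 + 802) + 1623251 = 1165307/1453 + 1623251 = 2359749010/1453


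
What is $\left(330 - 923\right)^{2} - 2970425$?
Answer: $-2618776$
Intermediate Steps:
$\left(330 - 923\right)^{2} - 2970425 = \left(-593\right)^{2} - 2970425 = 351649 - 2970425 = -2618776$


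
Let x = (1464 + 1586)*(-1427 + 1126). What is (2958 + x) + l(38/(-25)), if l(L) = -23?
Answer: -915115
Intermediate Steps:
x = -918050 (x = 3050*(-301) = -918050)
(2958 + x) + l(38/(-25)) = (2958 - 918050) - 23 = -915092 - 23 = -915115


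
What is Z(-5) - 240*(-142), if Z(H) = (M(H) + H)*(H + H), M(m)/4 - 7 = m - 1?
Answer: 34090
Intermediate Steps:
M(m) = 24 + 4*m (M(m) = 28 + 4*(m - 1) = 28 + 4*(-1 + m) = 28 + (-4 + 4*m) = 24 + 4*m)
Z(H) = 2*H*(24 + 5*H) (Z(H) = ((24 + 4*H) + H)*(H + H) = (24 + 5*H)*(2*H) = 2*H*(24 + 5*H))
Z(-5) - 240*(-142) = 2*(-5)*(24 + 5*(-5)) - 240*(-142) = 2*(-5)*(24 - 25) + 34080 = 2*(-5)*(-1) + 34080 = 10 + 34080 = 34090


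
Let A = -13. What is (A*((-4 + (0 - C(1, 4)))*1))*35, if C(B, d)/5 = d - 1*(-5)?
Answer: 22295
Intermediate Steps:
C(B, d) = 25 + 5*d (C(B, d) = 5*(d - 1*(-5)) = 5*(d + 5) = 5*(5 + d) = 25 + 5*d)
(A*((-4 + (0 - C(1, 4)))*1))*35 = -13*(-4 + (0 - (25 + 5*4)))*35 = -13*(-4 + (0 - (25 + 20)))*35 = -13*(-4 + (0 - 1*45))*35 = -13*(-4 + (0 - 45))*35 = -13*(-4 - 45)*35 = -(-637)*35 = -13*(-49)*35 = 637*35 = 22295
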